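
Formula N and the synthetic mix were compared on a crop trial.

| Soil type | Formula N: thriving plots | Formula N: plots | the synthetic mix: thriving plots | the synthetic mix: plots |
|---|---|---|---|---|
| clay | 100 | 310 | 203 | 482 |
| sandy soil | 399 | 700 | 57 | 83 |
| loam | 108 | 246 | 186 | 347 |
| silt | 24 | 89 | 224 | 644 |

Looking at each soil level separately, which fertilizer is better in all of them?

the synthetic mix

Clay: Formula N 100/310 = 32.3%, the synthetic mix 203/482 = 42.1% → the synthetic mix
Sandy soil: Formula N 399/700 = 57.0%, the synthetic mix 57/83 = 68.7% → the synthetic mix
Loam: Formula N 108/246 = 43.9%, the synthetic mix 186/347 = 53.6% → the synthetic mix
Silt: Formula N 24/89 = 27.0%, the synthetic mix 224/644 = 34.8% → the synthetic mix
The synthetic mix has the higher rate in all 4 groups.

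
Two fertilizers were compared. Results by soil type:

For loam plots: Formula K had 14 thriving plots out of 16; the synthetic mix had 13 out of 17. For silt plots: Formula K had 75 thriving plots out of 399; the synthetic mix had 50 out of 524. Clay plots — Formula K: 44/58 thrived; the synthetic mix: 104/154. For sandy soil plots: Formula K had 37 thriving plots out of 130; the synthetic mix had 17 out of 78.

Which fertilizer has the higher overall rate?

Loam: Formula K 14/16 = 87.5%, the synthetic mix 13/17 = 76.5% → Formula K
Silt: Formula K 75/399 = 18.8%, the synthetic mix 50/524 = 9.5% → Formula K
Clay: Formula K 44/58 = 75.9%, the synthetic mix 104/154 = 67.5% → Formula K
Sandy soil: Formula K 37/130 = 28.5%, the synthetic mix 17/78 = 21.8% → Formula K
Overall: Formula K 170/603 = 28.2%, the synthetic mix 184/773 = 23.8% → Formula K

Formula K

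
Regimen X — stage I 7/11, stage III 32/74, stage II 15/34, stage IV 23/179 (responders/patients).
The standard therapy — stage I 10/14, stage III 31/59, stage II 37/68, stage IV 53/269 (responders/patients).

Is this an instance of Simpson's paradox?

Stage I: Regimen X 7/11 = 63.6%, the standard therapy 10/14 = 71.4% → the standard therapy
Stage III: Regimen X 32/74 = 43.2%, the standard therapy 31/59 = 52.5% → the standard therapy
Stage II: Regimen X 15/34 = 44.1%, the standard therapy 37/68 = 54.4% → the standard therapy
Stage IV: Regimen X 23/179 = 12.8%, the standard therapy 53/269 = 19.7% → the standard therapy
Overall: Regimen X 77/298 = 25.8%, the standard therapy 131/410 = 32.0% → the standard therapy
The standard therapy wins overall and in every disease group — no reversal.

No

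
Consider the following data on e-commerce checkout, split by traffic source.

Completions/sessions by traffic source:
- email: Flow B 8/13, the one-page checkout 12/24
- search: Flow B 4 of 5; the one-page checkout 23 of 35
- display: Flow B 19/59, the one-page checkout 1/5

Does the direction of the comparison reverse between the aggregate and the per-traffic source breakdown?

Email: Flow B 8/13 = 61.5%, the one-page checkout 12/24 = 50.0% → Flow B
Search: Flow B 4/5 = 80.0%, the one-page checkout 23/35 = 65.7% → Flow B
Display: Flow B 19/59 = 32.2%, the one-page checkout 1/5 = 20.0% → Flow B
Overall: Flow B 31/77 = 40.3%, the one-page checkout 36/64 = 56.2% → the one-page checkout
Flow B wins each traffic group but the one-page checkout wins overall — the comparison reverses. Flow B's sessions skew toward display, which has a lower base rate.

Yes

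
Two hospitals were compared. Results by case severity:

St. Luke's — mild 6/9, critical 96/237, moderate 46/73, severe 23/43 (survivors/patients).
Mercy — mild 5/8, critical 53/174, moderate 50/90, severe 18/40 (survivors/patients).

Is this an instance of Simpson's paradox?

Mild: St. Luke's 6/9 = 66.7%, Mercy 5/8 = 62.5% → St. Luke's
Critical: St. Luke's 96/237 = 40.5%, Mercy 53/174 = 30.5% → St. Luke's
Moderate: St. Luke's 46/73 = 63.0%, Mercy 50/90 = 55.6% → St. Luke's
Severe: St. Luke's 23/43 = 53.5%, Mercy 18/40 = 45.0% → St. Luke's
Overall: St. Luke's 171/362 = 47.2%, Mercy 126/312 = 40.4% → St. Luke's
St. Luke's wins overall and in every case group — no reversal.

No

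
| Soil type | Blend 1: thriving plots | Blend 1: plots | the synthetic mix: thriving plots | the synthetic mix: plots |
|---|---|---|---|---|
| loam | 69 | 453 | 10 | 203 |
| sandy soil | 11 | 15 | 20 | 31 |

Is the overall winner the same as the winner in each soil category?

Yes

Loam: Blend 1 69/453 = 15.2%, the synthetic mix 10/203 = 4.9% → Blend 1
Sandy soil: Blend 1 11/15 = 73.3%, the synthetic mix 20/31 = 64.5% → Blend 1
Overall: Blend 1 80/468 = 17.1%, the synthetic mix 30/234 = 12.8% → Blend 1
Blend 1 wins overall and in every soil group — no reversal.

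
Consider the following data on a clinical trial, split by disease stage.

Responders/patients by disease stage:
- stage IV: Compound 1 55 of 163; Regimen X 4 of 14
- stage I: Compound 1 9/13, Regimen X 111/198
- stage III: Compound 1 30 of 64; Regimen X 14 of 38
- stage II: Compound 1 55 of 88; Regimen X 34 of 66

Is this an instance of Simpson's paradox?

Yes

Stage IV: Compound 1 55/163 = 33.7%, Regimen X 4/14 = 28.6% → Compound 1
Stage I: Compound 1 9/13 = 69.2%, Regimen X 111/198 = 56.1% → Compound 1
Stage III: Compound 1 30/64 = 46.9%, Regimen X 14/38 = 36.8% → Compound 1
Stage II: Compound 1 55/88 = 62.5%, Regimen X 34/66 = 51.5% → Compound 1
Overall: Compound 1 149/328 = 45.4%, Regimen X 163/316 = 51.6% → Regimen X
Compound 1 wins each disease group but Regimen X wins overall — the comparison reverses. Compound 1's patients skew toward stage IV, which has a lower base rate.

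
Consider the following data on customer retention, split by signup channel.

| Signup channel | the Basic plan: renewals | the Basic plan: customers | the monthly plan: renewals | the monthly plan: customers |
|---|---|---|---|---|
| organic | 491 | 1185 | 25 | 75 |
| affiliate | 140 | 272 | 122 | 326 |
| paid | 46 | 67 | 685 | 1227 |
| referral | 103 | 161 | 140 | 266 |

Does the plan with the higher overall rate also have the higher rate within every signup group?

No

Organic: the Basic plan 491/1185 = 41.4%, the monthly plan 25/75 = 33.3% → the Basic plan
Affiliate: the Basic plan 140/272 = 51.5%, the monthly plan 122/326 = 37.4% → the Basic plan
Paid: the Basic plan 46/67 = 68.7%, the monthly plan 685/1227 = 55.8% → the Basic plan
Referral: the Basic plan 103/161 = 64.0%, the monthly plan 140/266 = 52.6% → the Basic plan
Overall: the Basic plan 780/1685 = 46.3%, the monthly plan 972/1894 = 51.3% → the monthly plan
The Basic plan wins each signup group but the monthly plan wins overall — the comparison reverses. The Basic plan's customers skew toward organic, which has a lower base rate.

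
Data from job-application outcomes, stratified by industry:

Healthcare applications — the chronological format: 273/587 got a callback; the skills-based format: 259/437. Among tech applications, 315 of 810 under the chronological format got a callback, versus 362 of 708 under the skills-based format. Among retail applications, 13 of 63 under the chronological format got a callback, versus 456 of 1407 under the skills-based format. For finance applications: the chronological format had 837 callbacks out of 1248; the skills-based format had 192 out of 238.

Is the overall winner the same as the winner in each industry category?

Healthcare: the chronological format 273/587 = 46.5%, the skills-based format 259/437 = 59.3% → the skills-based format
Tech: the chronological format 315/810 = 38.9%, the skills-based format 362/708 = 51.1% → the skills-based format
Retail: the chronological format 13/63 = 20.6%, the skills-based format 456/1407 = 32.4% → the skills-based format
Finance: the chronological format 837/1248 = 67.1%, the skills-based format 192/238 = 80.7% → the skills-based format
Overall: the chronological format 1438/2708 = 53.1%, the skills-based format 1269/2790 = 45.5% → the chronological format
The skills-based format wins each industry group but the chronological format wins overall — the comparison reverses. The skills-based format's applications skew toward retail, which has a lower base rate.

No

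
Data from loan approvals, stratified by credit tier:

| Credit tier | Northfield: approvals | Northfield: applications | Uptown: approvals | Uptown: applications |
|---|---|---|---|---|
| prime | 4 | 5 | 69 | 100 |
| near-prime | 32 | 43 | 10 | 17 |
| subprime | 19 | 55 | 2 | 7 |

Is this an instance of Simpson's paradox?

Yes

Prime: Northfield 4/5 = 80.0%, Uptown 69/100 = 69.0% → Northfield
Near-prime: Northfield 32/43 = 74.4%, Uptown 10/17 = 58.8% → Northfield
Subprime: Northfield 19/55 = 34.5%, Uptown 2/7 = 28.6% → Northfield
Overall: Northfield 55/103 = 53.4%, Uptown 81/124 = 65.3% → Uptown
Northfield wins each credit group but Uptown wins overall — the comparison reverses. Northfield's applications skew toward subprime, which has a lower base rate.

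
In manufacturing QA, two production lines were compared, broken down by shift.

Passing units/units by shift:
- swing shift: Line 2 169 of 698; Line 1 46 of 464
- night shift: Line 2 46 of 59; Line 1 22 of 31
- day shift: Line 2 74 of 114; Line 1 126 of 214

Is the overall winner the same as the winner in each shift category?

Yes

Swing shift: Line 2 169/698 = 24.2%, Line 1 46/464 = 9.9% → Line 2
Night shift: Line 2 46/59 = 78.0%, Line 1 22/31 = 71.0% → Line 2
Day shift: Line 2 74/114 = 64.9%, Line 1 126/214 = 58.9% → Line 2
Overall: Line 2 289/871 = 33.2%, Line 1 194/709 = 27.4% → Line 2
Line 2 wins overall and in every shift group — no reversal.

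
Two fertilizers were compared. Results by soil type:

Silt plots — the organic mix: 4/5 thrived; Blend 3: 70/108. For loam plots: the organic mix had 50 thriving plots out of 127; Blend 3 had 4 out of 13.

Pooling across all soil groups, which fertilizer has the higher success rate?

Blend 3

Silt: the organic mix 4/5 = 80.0%, Blend 3 70/108 = 64.8% → the organic mix
Loam: the organic mix 50/127 = 39.4%, Blend 3 4/13 = 30.8% → the organic mix
Overall: the organic mix 54/132 = 40.9%, Blend 3 74/121 = 61.2% → Blend 3
(The organic mix wins every soil group but Blend 3 wins overall — the organic mix's plots skew toward the low-rate loam group.)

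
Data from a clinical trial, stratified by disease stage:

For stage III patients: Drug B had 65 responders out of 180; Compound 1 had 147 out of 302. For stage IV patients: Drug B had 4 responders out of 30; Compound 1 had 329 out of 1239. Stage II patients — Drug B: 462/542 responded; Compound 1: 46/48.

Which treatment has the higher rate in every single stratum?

Compound 1

Stage III: Drug B 65/180 = 36.1%, Compound 1 147/302 = 48.7% → Compound 1
Stage IV: Drug B 4/30 = 13.3%, Compound 1 329/1239 = 26.6% → Compound 1
Stage II: Drug B 462/542 = 85.2%, Compound 1 46/48 = 95.8% → Compound 1
Compound 1 has the higher rate in all 3 groups.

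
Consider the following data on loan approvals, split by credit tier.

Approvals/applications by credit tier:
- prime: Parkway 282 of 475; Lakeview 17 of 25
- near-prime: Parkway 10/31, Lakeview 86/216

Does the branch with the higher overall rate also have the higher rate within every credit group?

Prime: Parkway 282/475 = 59.4%, Lakeview 17/25 = 68.0% → Lakeview
Near-prime: Parkway 10/31 = 32.3%, Lakeview 86/216 = 39.8% → Lakeview
Overall: Parkway 292/506 = 57.7%, Lakeview 103/241 = 42.7% → Parkway
Lakeview wins each credit group but Parkway wins overall — the comparison reverses. Lakeview's applications skew toward near-prime, which has a lower base rate.

No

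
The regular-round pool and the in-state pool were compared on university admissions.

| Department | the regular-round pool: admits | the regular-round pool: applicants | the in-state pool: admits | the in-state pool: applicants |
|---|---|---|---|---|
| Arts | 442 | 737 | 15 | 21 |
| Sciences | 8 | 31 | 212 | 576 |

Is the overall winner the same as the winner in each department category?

No

Arts: the regular-round pool 442/737 = 60.0%, the in-state pool 15/21 = 71.4% → the in-state pool
Sciences: the regular-round pool 8/31 = 25.8%, the in-state pool 212/576 = 36.8% → the in-state pool
Overall: the regular-round pool 450/768 = 58.6%, the in-state pool 227/597 = 38.0% → the regular-round pool
The in-state pool wins each department group but the regular-round pool wins overall — the comparison reverses. The in-state pool's applicants skew toward Sciences, which has a lower base rate.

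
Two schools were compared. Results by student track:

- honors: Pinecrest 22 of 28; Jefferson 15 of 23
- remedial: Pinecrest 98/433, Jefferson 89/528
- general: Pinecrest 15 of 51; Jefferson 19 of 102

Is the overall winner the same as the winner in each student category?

Yes

Honors: Pinecrest 22/28 = 78.6%, Jefferson 15/23 = 65.2% → Pinecrest
Remedial: Pinecrest 98/433 = 22.6%, Jefferson 89/528 = 16.9% → Pinecrest
General: Pinecrest 15/51 = 29.4%, Jefferson 19/102 = 18.6% → Pinecrest
Overall: Pinecrest 135/512 = 26.4%, Jefferson 123/653 = 18.8% → Pinecrest
Pinecrest wins overall and in every student group — no reversal.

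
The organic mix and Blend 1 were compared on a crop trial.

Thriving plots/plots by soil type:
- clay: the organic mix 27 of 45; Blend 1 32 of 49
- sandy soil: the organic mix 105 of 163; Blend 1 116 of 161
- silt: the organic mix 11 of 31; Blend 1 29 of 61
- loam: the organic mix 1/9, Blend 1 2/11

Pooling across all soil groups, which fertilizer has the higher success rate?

Blend 1

Clay: the organic mix 27/45 = 60.0%, Blend 1 32/49 = 65.3% → Blend 1
Sandy soil: the organic mix 105/163 = 64.4%, Blend 1 116/161 = 72.0% → Blend 1
Silt: the organic mix 11/31 = 35.5%, Blend 1 29/61 = 47.5% → Blend 1
Loam: the organic mix 1/9 = 11.1%, Blend 1 2/11 = 18.2% → Blend 1
Overall: the organic mix 144/248 = 58.1%, Blend 1 179/282 = 63.5% → Blend 1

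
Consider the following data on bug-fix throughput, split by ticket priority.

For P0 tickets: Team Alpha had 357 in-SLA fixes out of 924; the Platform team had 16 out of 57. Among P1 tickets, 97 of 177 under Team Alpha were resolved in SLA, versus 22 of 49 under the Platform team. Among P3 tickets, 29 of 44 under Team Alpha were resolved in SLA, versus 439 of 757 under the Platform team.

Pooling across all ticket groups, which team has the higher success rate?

the Platform team

P0: Team Alpha 357/924 = 38.6%, the Platform team 16/57 = 28.1% → Team Alpha
P1: Team Alpha 97/177 = 54.8%, the Platform team 22/49 = 44.9% → Team Alpha
P3: Team Alpha 29/44 = 65.9%, the Platform team 439/757 = 58.0% → Team Alpha
Overall: Team Alpha 483/1145 = 42.2%, the Platform team 477/863 = 55.3% → the Platform team
(Team Alpha wins every ticket group but the Platform team wins overall — Team Alpha's tickets skew toward the low-rate P0 group.)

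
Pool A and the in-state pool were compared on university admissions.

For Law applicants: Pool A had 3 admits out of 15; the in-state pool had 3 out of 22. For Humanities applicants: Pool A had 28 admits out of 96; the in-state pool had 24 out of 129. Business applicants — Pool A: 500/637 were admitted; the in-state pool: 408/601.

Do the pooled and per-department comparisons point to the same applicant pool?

Yes

Law: Pool A 3/15 = 20.0%, the in-state pool 3/22 = 13.6% → Pool A
Humanities: Pool A 28/96 = 29.2%, the in-state pool 24/129 = 18.6% → Pool A
Business: Pool A 500/637 = 78.5%, the in-state pool 408/601 = 67.9% → Pool A
Overall: Pool A 531/748 = 71.0%, the in-state pool 435/752 = 57.8% → Pool A
Pool A wins overall and in every department group — no reversal.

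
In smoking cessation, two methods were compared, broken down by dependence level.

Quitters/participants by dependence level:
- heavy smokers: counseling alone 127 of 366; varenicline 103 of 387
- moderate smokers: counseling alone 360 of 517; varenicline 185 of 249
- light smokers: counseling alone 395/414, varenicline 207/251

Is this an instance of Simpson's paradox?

No

Heavy smokers: counseling alone 127/366 = 34.7%, varenicline 103/387 = 26.6% → counseling alone
Moderate smokers: counseling alone 360/517 = 69.6%, varenicline 185/249 = 74.3% → varenicline
Light smokers: counseling alone 395/414 = 95.4%, varenicline 207/251 = 82.5% → counseling alone
Overall: counseling alone 882/1297 = 68.0%, varenicline 495/887 = 55.8% → counseling alone
Neither sweeps: counseling alone wins 2 of 3 groups, varenicline wins 1. Counseling alone wins overall but not every group — no Simpson reversal.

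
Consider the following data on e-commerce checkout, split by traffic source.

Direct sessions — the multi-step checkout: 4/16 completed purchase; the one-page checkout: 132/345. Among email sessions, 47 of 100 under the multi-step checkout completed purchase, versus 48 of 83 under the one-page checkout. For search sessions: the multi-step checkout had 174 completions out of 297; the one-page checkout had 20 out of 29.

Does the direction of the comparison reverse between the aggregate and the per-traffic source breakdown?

Direct: the multi-step checkout 4/16 = 25.0%, the one-page checkout 132/345 = 38.3% → the one-page checkout
Email: the multi-step checkout 47/100 = 47.0%, the one-page checkout 48/83 = 57.8% → the one-page checkout
Search: the multi-step checkout 174/297 = 58.6%, the one-page checkout 20/29 = 69.0% → the one-page checkout
Overall: the multi-step checkout 225/413 = 54.5%, the one-page checkout 200/457 = 43.8% → the multi-step checkout
The one-page checkout wins each traffic group but the multi-step checkout wins overall — the comparison reverses. The one-page checkout's sessions skew toward direct, which has a lower base rate.

Yes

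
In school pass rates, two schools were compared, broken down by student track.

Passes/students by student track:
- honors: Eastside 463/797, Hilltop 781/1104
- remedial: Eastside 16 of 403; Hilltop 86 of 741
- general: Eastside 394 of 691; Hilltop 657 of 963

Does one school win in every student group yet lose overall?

No

Honors: Eastside 463/797 = 58.1%, Hilltop 781/1104 = 70.7% → Hilltop
Remedial: Eastside 16/403 = 4.0%, Hilltop 86/741 = 11.6% → Hilltop
General: Eastside 394/691 = 57.0%, Hilltop 657/963 = 68.2% → Hilltop
Overall: Eastside 873/1891 = 46.2%, Hilltop 1524/2808 = 54.3% → Hilltop
Hilltop wins overall and in every student group — no reversal.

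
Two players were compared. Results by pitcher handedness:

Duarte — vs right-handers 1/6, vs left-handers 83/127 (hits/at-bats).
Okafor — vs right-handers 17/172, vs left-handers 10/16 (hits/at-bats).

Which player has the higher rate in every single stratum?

Vs right-handers: Duarte 1/6 = 16.7%, Okafor 17/172 = 9.9% → Duarte
Vs left-handers: Duarte 83/127 = 65.4%, Okafor 10/16 = 62.5% → Duarte
Duarte has the higher rate in both groups.

Duarte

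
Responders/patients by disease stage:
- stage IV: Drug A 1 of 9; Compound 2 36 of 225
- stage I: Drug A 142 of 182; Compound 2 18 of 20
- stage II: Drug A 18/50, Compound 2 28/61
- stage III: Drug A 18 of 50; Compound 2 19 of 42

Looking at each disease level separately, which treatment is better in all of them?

Compound 2

Stage IV: Drug A 1/9 = 11.1%, Compound 2 36/225 = 16.0% → Compound 2
Stage I: Drug A 142/182 = 78.0%, Compound 2 18/20 = 90.0% → Compound 2
Stage II: Drug A 18/50 = 36.0%, Compound 2 28/61 = 45.9% → Compound 2
Stage III: Drug A 18/50 = 36.0%, Compound 2 19/42 = 45.2% → Compound 2
Compound 2 has the higher rate in all 4 groups.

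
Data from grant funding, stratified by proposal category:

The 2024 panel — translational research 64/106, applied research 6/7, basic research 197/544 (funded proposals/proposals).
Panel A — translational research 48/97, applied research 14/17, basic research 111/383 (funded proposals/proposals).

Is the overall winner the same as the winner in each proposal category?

Yes

Translational research: the 2024 panel 64/106 = 60.4%, Panel A 48/97 = 49.5% → the 2024 panel
Applied research: the 2024 panel 6/7 = 85.7%, Panel A 14/17 = 82.4% → the 2024 panel
Basic research: the 2024 panel 197/544 = 36.2%, Panel A 111/383 = 29.0% → the 2024 panel
Overall: the 2024 panel 267/657 = 40.6%, Panel A 173/497 = 34.8% → the 2024 panel
The 2024 panel wins overall and in every proposal group — no reversal.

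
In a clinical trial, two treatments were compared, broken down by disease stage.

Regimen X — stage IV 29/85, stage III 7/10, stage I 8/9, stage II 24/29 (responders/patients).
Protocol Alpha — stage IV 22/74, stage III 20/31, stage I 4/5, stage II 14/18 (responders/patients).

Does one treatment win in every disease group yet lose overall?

Stage IV: Regimen X 29/85 = 34.1%, Protocol Alpha 22/74 = 29.7% → Regimen X
Stage III: Regimen X 7/10 = 70.0%, Protocol Alpha 20/31 = 64.5% → Regimen X
Stage I: Regimen X 8/9 = 88.9%, Protocol Alpha 4/5 = 80.0% → Regimen X
Stage II: Regimen X 24/29 = 82.8%, Protocol Alpha 14/18 = 77.8% → Regimen X
Overall: Regimen X 68/133 = 51.1%, Protocol Alpha 60/128 = 46.9% → Regimen X
Regimen X wins overall and in every disease group — no reversal.

No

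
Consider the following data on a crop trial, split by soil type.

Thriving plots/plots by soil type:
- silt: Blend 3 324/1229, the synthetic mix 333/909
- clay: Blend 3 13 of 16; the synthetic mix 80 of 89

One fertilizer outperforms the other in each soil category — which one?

Silt: Blend 3 324/1229 = 26.4%, the synthetic mix 333/909 = 36.6% → the synthetic mix
Clay: Blend 3 13/16 = 81.2%, the synthetic mix 80/89 = 89.9% → the synthetic mix
The synthetic mix has the higher rate in both groups.

the synthetic mix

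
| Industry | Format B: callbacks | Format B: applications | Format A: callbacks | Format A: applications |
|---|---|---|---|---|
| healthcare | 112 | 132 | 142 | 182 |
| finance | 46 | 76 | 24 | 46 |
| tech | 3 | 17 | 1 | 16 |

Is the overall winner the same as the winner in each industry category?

Yes

Healthcare: Format B 112/132 = 84.8%, Format A 142/182 = 78.0% → Format B
Finance: Format B 46/76 = 60.5%, Format A 24/46 = 52.2% → Format B
Tech: Format B 3/17 = 17.6%, Format A 1/16 = 6.2% → Format B
Overall: Format B 161/225 = 71.6%, Format A 167/244 = 68.4% → Format B
Format B wins overall and in every industry group — no reversal.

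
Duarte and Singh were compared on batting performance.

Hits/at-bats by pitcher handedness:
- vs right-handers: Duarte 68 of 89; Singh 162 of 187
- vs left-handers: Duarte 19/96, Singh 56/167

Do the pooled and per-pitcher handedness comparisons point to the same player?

Yes

Vs right-handers: Duarte 68/89 = 76.4%, Singh 162/187 = 86.6% → Singh
Vs left-handers: Duarte 19/96 = 19.8%, Singh 56/167 = 33.5% → Singh
Overall: Duarte 87/185 = 47.0%, Singh 218/354 = 61.6% → Singh
Singh wins overall and in every pitcher group — no reversal.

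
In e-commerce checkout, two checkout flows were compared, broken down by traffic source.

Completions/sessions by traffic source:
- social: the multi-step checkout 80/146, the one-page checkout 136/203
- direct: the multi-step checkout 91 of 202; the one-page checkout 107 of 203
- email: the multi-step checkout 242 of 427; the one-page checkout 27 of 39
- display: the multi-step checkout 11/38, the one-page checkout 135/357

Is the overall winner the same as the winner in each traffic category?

No

Social: the multi-step checkout 80/146 = 54.8%, the one-page checkout 136/203 = 67.0% → the one-page checkout
Direct: the multi-step checkout 91/202 = 45.0%, the one-page checkout 107/203 = 52.7% → the one-page checkout
Email: the multi-step checkout 242/427 = 56.7%, the one-page checkout 27/39 = 69.2% → the one-page checkout
Display: the multi-step checkout 11/38 = 28.9%, the one-page checkout 135/357 = 37.8% → the one-page checkout
Overall: the multi-step checkout 424/813 = 52.2%, the one-page checkout 405/802 = 50.5% → the multi-step checkout
The one-page checkout wins each traffic group but the multi-step checkout wins overall — the comparison reverses. The one-page checkout's sessions skew toward display, which has a lower base rate.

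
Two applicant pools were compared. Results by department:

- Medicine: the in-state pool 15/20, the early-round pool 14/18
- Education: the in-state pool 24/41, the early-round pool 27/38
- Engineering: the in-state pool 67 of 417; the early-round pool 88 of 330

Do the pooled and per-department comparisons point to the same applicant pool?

Yes

Medicine: the in-state pool 15/20 = 75.0%, the early-round pool 14/18 = 77.8% → the early-round pool
Education: the in-state pool 24/41 = 58.5%, the early-round pool 27/38 = 71.1% → the early-round pool
Engineering: the in-state pool 67/417 = 16.1%, the early-round pool 88/330 = 26.7% → the early-round pool
Overall: the in-state pool 106/478 = 22.2%, the early-round pool 129/386 = 33.4% → the early-round pool
The early-round pool wins overall and in every department group — no reversal.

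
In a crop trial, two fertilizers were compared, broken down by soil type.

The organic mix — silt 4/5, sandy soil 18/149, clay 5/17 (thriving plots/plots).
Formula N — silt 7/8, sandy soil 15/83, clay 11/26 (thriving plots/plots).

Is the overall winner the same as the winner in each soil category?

Yes

Silt: the organic mix 4/5 = 80.0%, Formula N 7/8 = 87.5% → Formula N
Sandy soil: the organic mix 18/149 = 12.1%, Formula N 15/83 = 18.1% → Formula N
Clay: the organic mix 5/17 = 29.4%, Formula N 11/26 = 42.3% → Formula N
Overall: the organic mix 27/171 = 15.8%, Formula N 33/117 = 28.2% → Formula N
Formula N wins overall and in every soil group — no reversal.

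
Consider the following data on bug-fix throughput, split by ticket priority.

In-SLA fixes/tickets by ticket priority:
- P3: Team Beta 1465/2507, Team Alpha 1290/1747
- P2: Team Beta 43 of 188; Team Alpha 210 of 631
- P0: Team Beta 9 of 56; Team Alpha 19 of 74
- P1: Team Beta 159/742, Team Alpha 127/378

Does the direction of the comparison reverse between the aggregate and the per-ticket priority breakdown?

No

P3: Team Beta 1465/2507 = 58.4%, Team Alpha 1290/1747 = 73.8% → Team Alpha
P2: Team Beta 43/188 = 22.9%, Team Alpha 210/631 = 33.3% → Team Alpha
P0: Team Beta 9/56 = 16.1%, Team Alpha 19/74 = 25.7% → Team Alpha
P1: Team Beta 159/742 = 21.4%, Team Alpha 127/378 = 33.6% → Team Alpha
Overall: Team Beta 1676/3493 = 48.0%, Team Alpha 1646/2830 = 58.2% → Team Alpha
Team Alpha wins overall and in every ticket group — no reversal.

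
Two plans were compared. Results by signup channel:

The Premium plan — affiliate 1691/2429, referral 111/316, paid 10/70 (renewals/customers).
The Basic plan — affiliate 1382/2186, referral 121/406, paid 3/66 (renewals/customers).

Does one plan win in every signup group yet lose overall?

No

Affiliate: the Premium plan 1691/2429 = 69.6%, the Basic plan 1382/2186 = 63.2% → the Premium plan
Referral: the Premium plan 111/316 = 35.1%, the Basic plan 121/406 = 29.8% → the Premium plan
Paid: the Premium plan 10/70 = 14.3%, the Basic plan 3/66 = 4.5% → the Premium plan
Overall: the Premium plan 1812/2815 = 64.4%, the Basic plan 1506/2658 = 56.7% → the Premium plan
The Premium plan wins overall and in every signup group — no reversal.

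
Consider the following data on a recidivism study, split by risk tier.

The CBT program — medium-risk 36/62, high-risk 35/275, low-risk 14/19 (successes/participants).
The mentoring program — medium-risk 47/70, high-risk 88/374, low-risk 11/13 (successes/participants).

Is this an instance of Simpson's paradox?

No

Medium-risk: the CBT program 36/62 = 58.1%, the mentoring program 47/70 = 67.1% → the mentoring program
High-risk: the CBT program 35/275 = 12.7%, the mentoring program 88/374 = 23.5% → the mentoring program
Low-risk: the CBT program 14/19 = 73.7%, the mentoring program 11/13 = 84.6% → the mentoring program
Overall: the CBT program 85/356 = 23.9%, the mentoring program 146/457 = 31.9% → the mentoring program
The mentoring program wins overall and in every risk group — no reversal.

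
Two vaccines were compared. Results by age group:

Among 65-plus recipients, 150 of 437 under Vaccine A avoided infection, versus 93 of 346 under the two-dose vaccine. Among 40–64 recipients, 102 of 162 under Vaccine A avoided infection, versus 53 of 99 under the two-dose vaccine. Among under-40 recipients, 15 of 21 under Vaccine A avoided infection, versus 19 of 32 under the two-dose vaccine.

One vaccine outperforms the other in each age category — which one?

65-plus: Vaccine A 150/437 = 34.3%, the two-dose vaccine 93/346 = 26.9% → Vaccine A
40–64: Vaccine A 102/162 = 63.0%, the two-dose vaccine 53/99 = 53.5% → Vaccine A
Under-40: Vaccine A 15/21 = 71.4%, the two-dose vaccine 19/32 = 59.4% → Vaccine A
Vaccine A has the higher rate in all 3 groups.

Vaccine A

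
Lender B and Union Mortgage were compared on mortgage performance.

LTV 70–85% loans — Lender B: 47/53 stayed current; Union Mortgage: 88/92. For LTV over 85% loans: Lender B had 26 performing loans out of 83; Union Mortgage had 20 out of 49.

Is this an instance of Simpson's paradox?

LTV 70–85%: Lender B 47/53 = 88.7%, Union Mortgage 88/92 = 95.7% → Union Mortgage
LTV over 85%: Lender B 26/83 = 31.3%, Union Mortgage 20/49 = 40.8% → Union Mortgage
Overall: Lender B 73/136 = 53.7%, Union Mortgage 108/141 = 76.6% → Union Mortgage
Union Mortgage wins overall and in every loan-to-value group — no reversal.

No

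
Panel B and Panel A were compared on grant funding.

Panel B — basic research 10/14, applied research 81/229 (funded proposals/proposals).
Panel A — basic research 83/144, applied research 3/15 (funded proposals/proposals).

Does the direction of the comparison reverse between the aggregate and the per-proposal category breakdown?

Yes

Basic research: Panel B 10/14 = 71.4%, Panel A 83/144 = 57.6% → Panel B
Applied research: Panel B 81/229 = 35.4%, Panel A 3/15 = 20.0% → Panel B
Overall: Panel B 91/243 = 37.4%, Panel A 86/159 = 54.1% → Panel A
Panel B wins each proposal group but Panel A wins overall — the comparison reverses. Panel B's proposals skew toward applied research, which has a lower base rate.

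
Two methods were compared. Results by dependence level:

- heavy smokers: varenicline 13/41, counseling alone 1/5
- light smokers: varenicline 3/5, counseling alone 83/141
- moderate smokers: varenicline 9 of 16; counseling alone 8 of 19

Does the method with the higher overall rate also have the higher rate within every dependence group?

No

Heavy smokers: varenicline 13/41 = 31.7%, counseling alone 1/5 = 20.0% → varenicline
Light smokers: varenicline 3/5 = 60.0%, counseling alone 83/141 = 58.9% → varenicline
Moderate smokers: varenicline 9/16 = 56.2%, counseling alone 8/19 = 42.1% → varenicline
Overall: varenicline 25/62 = 40.3%, counseling alone 92/165 = 55.8% → counseling alone
Varenicline wins each dependence group but counseling alone wins overall — the comparison reverses. Varenicline's participants skew toward heavy smokers, which has a lower base rate.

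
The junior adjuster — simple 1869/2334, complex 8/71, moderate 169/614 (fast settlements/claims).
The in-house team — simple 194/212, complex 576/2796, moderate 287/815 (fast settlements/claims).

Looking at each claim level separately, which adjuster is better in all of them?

the in-house team

Simple: the junior adjuster 1869/2334 = 80.1%, the in-house team 194/212 = 91.5% → the in-house team
Complex: the junior adjuster 8/71 = 11.3%, the in-house team 576/2796 = 20.6% → the in-house team
Moderate: the junior adjuster 169/614 = 27.5%, the in-house team 287/815 = 35.2% → the in-house team
The in-house team has the higher rate in all 3 groups.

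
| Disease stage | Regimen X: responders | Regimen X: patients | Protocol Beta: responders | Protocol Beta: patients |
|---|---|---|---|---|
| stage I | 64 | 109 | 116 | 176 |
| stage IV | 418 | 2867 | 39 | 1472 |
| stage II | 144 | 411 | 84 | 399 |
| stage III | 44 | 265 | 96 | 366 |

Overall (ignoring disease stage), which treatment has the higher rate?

Regimen X

Stage I: Regimen X 64/109 = 58.7%, Protocol Beta 116/176 = 65.9% → Protocol Beta
Stage IV: Regimen X 418/2867 = 14.6%, Protocol Beta 39/1472 = 2.6% → Regimen X
Stage II: Regimen X 144/411 = 35.0%, Protocol Beta 84/399 = 21.1% → Regimen X
Stage III: Regimen X 44/265 = 16.6%, Protocol Beta 96/366 = 26.2% → Protocol Beta
Overall: Regimen X 670/3652 = 18.3%, Protocol Beta 335/2413 = 13.9% → Regimen X
(Neither sweeps every disease group, but Regimen X has the higher pooled rate.)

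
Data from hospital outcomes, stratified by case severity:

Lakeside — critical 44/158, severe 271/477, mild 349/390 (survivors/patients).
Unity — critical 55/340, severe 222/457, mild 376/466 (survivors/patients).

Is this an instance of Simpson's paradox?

Critical: Lakeside 44/158 = 27.8%, Unity 55/340 = 16.2% → Lakeside
Severe: Lakeside 271/477 = 56.8%, Unity 222/457 = 48.6% → Lakeside
Mild: Lakeside 349/390 = 89.5%, Unity 376/466 = 80.7% → Lakeside
Overall: Lakeside 664/1025 = 64.8%, Unity 653/1263 = 51.7% → Lakeside
Lakeside wins overall and in every case group — no reversal.

No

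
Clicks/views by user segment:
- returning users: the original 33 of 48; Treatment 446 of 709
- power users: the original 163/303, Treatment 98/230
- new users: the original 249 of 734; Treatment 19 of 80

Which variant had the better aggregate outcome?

Returning users: the original 33/48 = 68.8%, Treatment 446/709 = 62.9% → the original
Power users: the original 163/303 = 53.8%, Treatment 98/230 = 42.6% → the original
New users: the original 249/734 = 33.9%, Treatment 19/80 = 23.8% → the original
Overall: the original 445/1085 = 41.0%, Treatment 563/1019 = 55.3% → Treatment
(The original wins every user group but Treatment wins overall — the original's views skew toward the low-rate new users group.)

Treatment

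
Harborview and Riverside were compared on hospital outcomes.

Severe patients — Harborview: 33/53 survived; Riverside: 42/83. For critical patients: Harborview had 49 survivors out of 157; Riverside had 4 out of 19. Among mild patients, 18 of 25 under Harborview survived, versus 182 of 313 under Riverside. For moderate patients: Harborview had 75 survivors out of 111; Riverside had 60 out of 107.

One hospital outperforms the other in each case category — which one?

Harborview

Severe: Harborview 33/53 = 62.3%, Riverside 42/83 = 50.6% → Harborview
Critical: Harborview 49/157 = 31.2%, Riverside 4/19 = 21.1% → Harborview
Mild: Harborview 18/25 = 72.0%, Riverside 182/313 = 58.1% → Harborview
Moderate: Harborview 75/111 = 67.6%, Riverside 60/107 = 56.1% → Harborview
Harborview has the higher rate in all 4 groups.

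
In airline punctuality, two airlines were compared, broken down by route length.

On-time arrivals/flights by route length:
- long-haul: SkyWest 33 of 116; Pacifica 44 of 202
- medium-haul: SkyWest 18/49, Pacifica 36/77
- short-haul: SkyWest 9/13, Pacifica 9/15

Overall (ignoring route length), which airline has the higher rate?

Long-haul: SkyWest 33/116 = 28.4%, Pacifica 44/202 = 21.8% → SkyWest
Medium-haul: SkyWest 18/49 = 36.7%, Pacifica 36/77 = 46.8% → Pacifica
Short-haul: SkyWest 9/13 = 69.2%, Pacifica 9/15 = 60.0% → SkyWest
Overall: SkyWest 60/178 = 33.7%, Pacifica 89/294 = 30.3% → SkyWest
(Neither sweeps every route group, but SkyWest has the higher pooled rate.)

SkyWest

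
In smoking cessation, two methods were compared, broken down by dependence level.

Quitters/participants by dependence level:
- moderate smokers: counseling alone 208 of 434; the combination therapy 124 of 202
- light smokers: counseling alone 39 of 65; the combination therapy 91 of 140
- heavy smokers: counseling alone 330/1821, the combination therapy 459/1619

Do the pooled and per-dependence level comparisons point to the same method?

Moderate smokers: counseling alone 208/434 = 47.9%, the combination therapy 124/202 = 61.4% → the combination therapy
Light smokers: counseling alone 39/65 = 60.0%, the combination therapy 91/140 = 65.0% → the combination therapy
Heavy smokers: counseling alone 330/1821 = 18.1%, the combination therapy 459/1619 = 28.4% → the combination therapy
Overall: counseling alone 577/2320 = 24.9%, the combination therapy 674/1961 = 34.4% → the combination therapy
The combination therapy wins overall and in every dependence group — no reversal.

Yes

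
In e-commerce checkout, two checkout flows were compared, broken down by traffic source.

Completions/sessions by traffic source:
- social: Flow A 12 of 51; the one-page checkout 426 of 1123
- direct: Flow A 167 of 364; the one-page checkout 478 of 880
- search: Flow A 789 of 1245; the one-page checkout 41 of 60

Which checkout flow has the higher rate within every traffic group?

the one-page checkout

Social: Flow A 12/51 = 23.5%, the one-page checkout 426/1123 = 37.9% → the one-page checkout
Direct: Flow A 167/364 = 45.9%, the one-page checkout 478/880 = 54.3% → the one-page checkout
Search: Flow A 789/1245 = 63.4%, the one-page checkout 41/60 = 68.3% → the one-page checkout
The one-page checkout has the higher rate in all 3 groups.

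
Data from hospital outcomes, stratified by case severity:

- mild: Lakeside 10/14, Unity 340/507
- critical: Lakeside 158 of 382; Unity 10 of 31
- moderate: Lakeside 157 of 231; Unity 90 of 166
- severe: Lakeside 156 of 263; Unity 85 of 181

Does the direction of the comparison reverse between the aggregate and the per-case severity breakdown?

Yes

Mild: Lakeside 10/14 = 71.4%, Unity 340/507 = 67.1% → Lakeside
Critical: Lakeside 158/382 = 41.4%, Unity 10/31 = 32.3% → Lakeside
Moderate: Lakeside 157/231 = 68.0%, Unity 90/166 = 54.2% → Lakeside
Severe: Lakeside 156/263 = 59.3%, Unity 85/181 = 47.0% → Lakeside
Overall: Lakeside 481/890 = 54.0%, Unity 525/885 = 59.3% → Unity
Lakeside wins each case group but Unity wins overall — the comparison reverses. Lakeside's patients skew toward critical, which has a lower base rate.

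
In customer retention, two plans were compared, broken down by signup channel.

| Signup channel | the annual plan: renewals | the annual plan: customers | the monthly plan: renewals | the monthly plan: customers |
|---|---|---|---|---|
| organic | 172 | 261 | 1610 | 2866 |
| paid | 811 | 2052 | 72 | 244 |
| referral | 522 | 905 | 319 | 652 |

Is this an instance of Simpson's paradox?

Organic: the annual plan 172/261 = 65.9%, the monthly plan 1610/2866 = 56.2% → the annual plan
Paid: the annual plan 811/2052 = 39.5%, the monthly plan 72/244 = 29.5% → the annual plan
Referral: the annual plan 522/905 = 57.7%, the monthly plan 319/652 = 48.9% → the annual plan
Overall: the annual plan 1505/3218 = 46.8%, the monthly plan 2001/3762 = 53.2% → the monthly plan
The annual plan wins each signup group but the monthly plan wins overall — the comparison reverses. The annual plan's customers skew toward paid, which has a lower base rate.

Yes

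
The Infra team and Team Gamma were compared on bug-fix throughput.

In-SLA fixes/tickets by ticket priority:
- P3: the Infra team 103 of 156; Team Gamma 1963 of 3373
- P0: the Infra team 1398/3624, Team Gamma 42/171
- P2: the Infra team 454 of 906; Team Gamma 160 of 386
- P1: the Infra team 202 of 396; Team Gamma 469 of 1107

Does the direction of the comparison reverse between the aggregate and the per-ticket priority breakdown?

P3: the Infra team 103/156 = 66.0%, Team Gamma 1963/3373 = 58.2% → the Infra team
P0: the Infra team 1398/3624 = 38.6%, Team Gamma 42/171 = 24.6% → the Infra team
P2: the Infra team 454/906 = 50.1%, Team Gamma 160/386 = 41.5% → the Infra team
P1: the Infra team 202/396 = 51.0%, Team Gamma 469/1107 = 42.4% → the Infra team
Overall: the Infra team 2157/5082 = 42.4%, Team Gamma 2634/5037 = 52.3% → Team Gamma
The Infra team wins each ticket group but Team Gamma wins overall — the comparison reverses. The Infra team's tickets skew toward P0, which has a lower base rate.

Yes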